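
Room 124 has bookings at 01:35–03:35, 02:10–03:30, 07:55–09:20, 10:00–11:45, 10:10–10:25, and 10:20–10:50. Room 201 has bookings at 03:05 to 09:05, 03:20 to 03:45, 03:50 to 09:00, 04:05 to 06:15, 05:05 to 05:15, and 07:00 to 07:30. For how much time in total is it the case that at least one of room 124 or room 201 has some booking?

Merge the first list: 01:35–03:35, 07:55–09:20, 10:00–11:45.
Merge the second list: 03:05–09:05.
A ∪ B = 01:35–09:20, 10:00–11:45.
Total: 7 h 45 min + 1 h 45 min = 9 h 30 min.

9 h 30 min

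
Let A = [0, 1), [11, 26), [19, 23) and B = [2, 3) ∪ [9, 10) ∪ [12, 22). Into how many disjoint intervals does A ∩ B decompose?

Merge the first list: [0, 1), [11, 26).
A ∩ B = [12, 22).
That is 1 disjoint piece.

1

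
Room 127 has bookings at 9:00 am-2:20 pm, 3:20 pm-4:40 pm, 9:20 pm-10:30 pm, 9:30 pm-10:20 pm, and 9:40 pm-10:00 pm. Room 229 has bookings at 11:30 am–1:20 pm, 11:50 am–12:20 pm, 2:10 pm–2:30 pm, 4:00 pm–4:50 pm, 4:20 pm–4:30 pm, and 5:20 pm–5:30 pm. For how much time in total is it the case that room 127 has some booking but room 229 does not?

5 h 10 min

First set merges to 9:00 am–2:20 pm, 3:20 pm–4:40 pm, 9:20 pm–10:30 pm.
Second set merges to 11:30 am–1:20 pm, 2:10 pm–2:30 pm, 4:00 pm–4:50 pm, 5:20 pm–5:30 pm.
A \ B = 9:00 am–11:30 am, 1:20 pm–2:10 pm, 3:20 pm–4:00 pm, 9:20 pm–10:30 pm.
Total: 2 h 30 min + 50 min + 40 min + 1 h 10 min = 5 h 10 min.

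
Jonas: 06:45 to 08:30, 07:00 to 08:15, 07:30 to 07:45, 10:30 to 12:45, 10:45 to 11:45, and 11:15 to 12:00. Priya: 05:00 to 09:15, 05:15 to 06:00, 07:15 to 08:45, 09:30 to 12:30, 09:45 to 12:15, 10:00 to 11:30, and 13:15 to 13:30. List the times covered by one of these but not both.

05:00-06:45, 08:30-09:15, 09:30-10:30, 12:30-12:45, 13:15-13:30

Merge the first list: 06:45-08:30, 10:30-12:45.
Merge the second list: 05:00-09:15, 09:30-12:30, 13:15-13:30.
A \ B = 12:30-12:45.
B \ A = 05:00-06:45, 08:30-09:15, 09:30-10:30, 13:15-13:30.
Union of the two gives the symmetric difference.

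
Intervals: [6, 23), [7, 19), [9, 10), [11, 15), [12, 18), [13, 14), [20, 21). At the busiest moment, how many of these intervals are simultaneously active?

5

At 13, 5 of the intervals are simultaneously active.
No point has more.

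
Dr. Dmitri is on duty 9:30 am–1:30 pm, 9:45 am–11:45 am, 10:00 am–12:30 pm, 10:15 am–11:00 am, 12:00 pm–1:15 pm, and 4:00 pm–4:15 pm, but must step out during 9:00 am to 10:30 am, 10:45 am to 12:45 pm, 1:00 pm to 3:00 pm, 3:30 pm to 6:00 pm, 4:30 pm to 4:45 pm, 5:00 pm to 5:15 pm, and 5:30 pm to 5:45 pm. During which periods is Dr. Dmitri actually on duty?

A, merged: 9:30 am–1:30 pm, 4:00 pm–4:15 pm.
B, merged: 9:00 am–10:30 am, 10:45 am–12:45 pm, 1:00 pm–3:00 pm, 3:30 pm–6:00 pm.
9:30 am–1:30 pm with B removed leaves 10:30 am–10:45 am, 12:45 pm–1:00 pm.
4:00 pm–4:15 pm lies entirely inside B → drops out.

10:30 am–10:45 am, 12:45 pm–1:00 pm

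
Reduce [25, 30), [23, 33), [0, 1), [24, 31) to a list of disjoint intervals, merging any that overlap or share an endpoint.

[0, 1) ∪ [23, 33)

Sort by start: [0, 1), [23, 33), [24, 31), [25, 30).
[23, 33) is disjoint → start new block.
[24, 31) overlaps/touches [23, 33) → extend to [23, 33).
[25, 30) overlaps/touches [23, 33) → extend to [23, 33).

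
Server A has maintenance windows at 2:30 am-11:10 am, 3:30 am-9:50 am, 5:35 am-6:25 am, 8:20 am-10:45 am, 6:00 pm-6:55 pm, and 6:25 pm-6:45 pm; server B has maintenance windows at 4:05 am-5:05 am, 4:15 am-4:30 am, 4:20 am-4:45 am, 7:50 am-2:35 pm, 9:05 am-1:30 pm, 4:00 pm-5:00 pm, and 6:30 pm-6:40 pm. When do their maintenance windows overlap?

First set merges to 2:30 am–11:10 am, 6:00 pm–6:55 pm.
Second set merges to 4:05 am–5:05 am, 7:50 am–2:35 pm, 4:00 pm–5:00 pm, 6:30 pm–6:40 pm.
2:30 am–11:10 am meets the second set on 4:05 am–5:05 am, 7:50 am–11:10 am.
6:00 pm–6:55 pm meets the second set on 6:30 pm–6:40 pm.

4:05 am–5:05 am, 7:50 am–11:10 am, 6:30 pm–6:40 pm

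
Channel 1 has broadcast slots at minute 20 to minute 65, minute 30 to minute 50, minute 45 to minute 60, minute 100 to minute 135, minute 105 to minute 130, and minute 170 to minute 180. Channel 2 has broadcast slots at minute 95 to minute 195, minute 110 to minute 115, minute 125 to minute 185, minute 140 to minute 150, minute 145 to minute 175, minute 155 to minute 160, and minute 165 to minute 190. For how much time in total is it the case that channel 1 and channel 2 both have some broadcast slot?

45 minutes

A, merged: minute 20 to minute 65, minute 100 to minute 135, minute 170 to minute 180.
B, merged: minute 95 to minute 195.
A ∩ B = minute 100 to minute 135, minute 170 to minute 180.
Total: 35 minutes + 10 minutes = 45 minutes.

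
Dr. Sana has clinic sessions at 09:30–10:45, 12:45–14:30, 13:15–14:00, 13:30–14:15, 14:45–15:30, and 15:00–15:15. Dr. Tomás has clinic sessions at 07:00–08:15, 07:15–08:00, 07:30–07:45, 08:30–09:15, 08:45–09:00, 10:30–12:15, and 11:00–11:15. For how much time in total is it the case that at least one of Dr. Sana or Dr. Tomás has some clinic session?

7 h 15 min

A, merged: 09:30–10:45, 12:45–14:30, 14:45–15:30.
B, merged: 07:00–08:15, 08:30–09:15, 10:30–12:15.
A ∪ B = 07:00–08:15, 08:30–09:15, 09:30–12:15, 12:45–14:30, 14:45–15:30.
Total: 1 h 15 min + 45 min + 2 h 45 min + 1 h 45 min + 45 min = 7 h 15 min.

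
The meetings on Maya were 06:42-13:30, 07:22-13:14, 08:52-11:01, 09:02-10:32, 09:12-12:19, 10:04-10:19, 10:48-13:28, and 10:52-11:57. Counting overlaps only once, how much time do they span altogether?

Merged: 06:42–13:30.
Length: 6 h 48 min.

6 h 48 min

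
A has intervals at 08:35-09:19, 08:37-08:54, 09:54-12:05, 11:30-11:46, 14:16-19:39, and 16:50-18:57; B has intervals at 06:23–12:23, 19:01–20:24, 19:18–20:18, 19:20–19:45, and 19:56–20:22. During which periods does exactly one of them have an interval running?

06:23–08:35, 09:19–09:54, 12:05–12:23, 14:16–19:01, 19:39–20:24

Merge the first list: 08:35–09:19, 09:54–12:05, 14:16–19:39.
Merge the second list: 06:23–12:23, 19:01–20:24.
Only in the first: 14:16–19:01.
Only in the second: 06:23–08:35, 09:19–09:54, 12:05–12:23, 19:39–20:24.
Together these are the periods covered by exactly one.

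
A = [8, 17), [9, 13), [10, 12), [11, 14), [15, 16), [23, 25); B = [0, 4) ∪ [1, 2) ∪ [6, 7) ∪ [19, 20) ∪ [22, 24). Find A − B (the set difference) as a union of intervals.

[8, 17) ∪ [24, 25)

Merge the first list: [8, 17), [23, 25).
Merge the second list: [0, 4), [6, 7), [19, 20), [22, 24).
[8, 17): nothing removed.
[23, 25) \ B = [24, 25).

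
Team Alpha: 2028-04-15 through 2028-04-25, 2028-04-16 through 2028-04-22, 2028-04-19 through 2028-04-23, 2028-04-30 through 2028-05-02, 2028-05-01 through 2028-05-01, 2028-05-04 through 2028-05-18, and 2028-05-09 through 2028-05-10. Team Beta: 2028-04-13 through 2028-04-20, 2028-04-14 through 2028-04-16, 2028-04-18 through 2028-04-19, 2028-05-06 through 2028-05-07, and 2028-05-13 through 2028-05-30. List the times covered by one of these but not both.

Merge the first list: 2028-04-15 through 2028-04-25, 2028-04-30 through 2028-05-02, 2028-05-04 through 2028-05-18.
Merge the second list: 2028-04-13 through 2028-04-20, 2028-05-06 through 2028-05-07, 2028-05-13 through 2028-05-30.
A \ B = 2028-04-21 through 2028-04-25, 2028-04-30 through 2028-05-02, 2028-05-04 through 2028-05-05, 2028-05-08 through 2028-05-12.
B \ A = 2028-04-13 through 2028-04-14, 2028-05-19 through 2028-05-30.
Union of the two gives the symmetric difference.

2028-04-13 through 2028-04-14, 2028-04-21 through 2028-04-25, 2028-04-30 through 2028-05-02, 2028-05-04 through 2028-05-05, 2028-05-08 through 2028-05-12, 2028-05-19 through 2028-05-30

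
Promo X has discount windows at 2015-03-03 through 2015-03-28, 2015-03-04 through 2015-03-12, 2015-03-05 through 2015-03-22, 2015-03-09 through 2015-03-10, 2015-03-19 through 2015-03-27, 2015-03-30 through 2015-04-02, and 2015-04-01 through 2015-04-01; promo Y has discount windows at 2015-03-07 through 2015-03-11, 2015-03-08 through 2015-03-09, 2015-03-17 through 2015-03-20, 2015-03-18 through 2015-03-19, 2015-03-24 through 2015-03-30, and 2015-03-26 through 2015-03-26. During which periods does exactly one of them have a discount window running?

2015-03-03 through 2015-03-06, 2015-03-12 through 2015-03-16, 2015-03-21 through 2015-03-23, 2015-03-29 through 2015-03-29, 2015-03-31 through 2015-04-02

First set merges to 2015-03-03 through 2015-03-28, 2015-03-30 through 2015-04-02.
Second set merges to 2015-03-07 through 2015-03-11, 2015-03-17 through 2015-03-20, 2015-03-24 through 2015-03-30.
Only in the first: 2015-03-03 through 2015-03-06, 2015-03-12 through 2015-03-16, 2015-03-21 through 2015-03-23, 2015-03-31 through 2015-04-02.
Only in the second: 2015-03-29 through 2015-03-29.
Together these are the periods covered by exactly one.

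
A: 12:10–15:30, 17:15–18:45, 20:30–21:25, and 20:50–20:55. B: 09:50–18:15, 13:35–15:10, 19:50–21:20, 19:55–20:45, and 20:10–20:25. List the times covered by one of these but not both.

First set merges to 12:10–15:30, 17:15–18:45, 20:30–21:25.
Second set merges to 09:50–18:15, 19:50–21:20.
A \ B = 18:15–18:45, 21:20–21:25.
B \ A = 09:50–12:10, 15:30–17:15, 19:50–20:30.
Union of the two gives the symmetric difference.

09:50–12:10, 15:30–17:15, 18:15–18:45, 19:50–20:30, 21:20–21:25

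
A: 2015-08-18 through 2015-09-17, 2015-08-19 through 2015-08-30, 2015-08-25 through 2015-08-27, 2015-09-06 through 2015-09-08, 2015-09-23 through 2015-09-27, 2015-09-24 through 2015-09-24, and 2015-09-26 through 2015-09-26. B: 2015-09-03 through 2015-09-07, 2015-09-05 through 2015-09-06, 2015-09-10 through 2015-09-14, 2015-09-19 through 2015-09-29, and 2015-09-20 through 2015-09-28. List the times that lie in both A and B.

2015-09-03 through 2015-09-07, 2015-09-10 through 2015-09-14, 2015-09-23 through 2015-09-27

First set merges to 2015-08-18 through 2015-09-17, 2015-09-23 through 2015-09-27.
Second set merges to 2015-09-03 through 2015-09-07, 2015-09-10 through 2015-09-14, 2015-09-19 through 2015-09-29.
2015-08-18 through 2015-09-17 ∩ B → 2015-09-03 through 2015-09-07, 2015-09-10 through 2015-09-14.
2015-09-23 through 2015-09-27 ∩ B → 2015-09-23 through 2015-09-27.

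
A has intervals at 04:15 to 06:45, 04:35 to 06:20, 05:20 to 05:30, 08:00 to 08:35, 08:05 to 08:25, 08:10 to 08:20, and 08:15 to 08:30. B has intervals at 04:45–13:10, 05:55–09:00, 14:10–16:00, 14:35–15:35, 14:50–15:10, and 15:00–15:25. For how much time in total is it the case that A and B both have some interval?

Merge the first list: 04:15-06:45, 08:00-08:35.
Merge the second list: 04:45-13:10, 14:10-16:00.
A ∩ B = 04:45-06:45, 08:00-08:35.
Total: 2 h + 35 min = 2 h 35 min.

2 h 35 min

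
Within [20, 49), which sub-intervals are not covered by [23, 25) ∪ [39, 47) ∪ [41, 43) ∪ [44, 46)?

After merging, the occupied span is [23, 25), [39, 47).
Complement within [20, 49): [20, 23), [25, 39), [47, 49).

[20, 23) ∪ [25, 39) ∪ [47, 49)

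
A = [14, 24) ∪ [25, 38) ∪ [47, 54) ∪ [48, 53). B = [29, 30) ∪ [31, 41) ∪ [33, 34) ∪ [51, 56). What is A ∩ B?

[29, 30) ∪ [31, 38) ∪ [51, 54)

First set merges to [14, 24), [25, 38), [47, 54).
Second set merges to [29, 30), [31, 41), [51, 56).
[14, 24): no overlap with the second set.
[25, 38) meets the second set on [29, 30), [31, 38).
[47, 54) meets the second set on [51, 54).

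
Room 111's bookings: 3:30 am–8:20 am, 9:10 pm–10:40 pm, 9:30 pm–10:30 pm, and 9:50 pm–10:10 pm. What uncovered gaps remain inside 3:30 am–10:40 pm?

8:20 am–9:10 pm

After merging, the occupied span is 3:30 am–8:20 am, 9:10 pm–10:40 pm.
Complement within 3:30 am–10:40 pm: 8:20 am–9:10 pm.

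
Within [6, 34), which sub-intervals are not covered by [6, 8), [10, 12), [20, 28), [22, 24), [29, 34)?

After merging, the occupied span is [6, 8), [10, 12), [20, 28), [29, 34).
Uncovered inside [6, 34): [8, 10), [12, 20), [28, 29).

[8, 10) ∪ [12, 20) ∪ [28, 29)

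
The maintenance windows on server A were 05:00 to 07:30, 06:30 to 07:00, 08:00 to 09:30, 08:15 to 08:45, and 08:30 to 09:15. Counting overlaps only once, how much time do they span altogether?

4 h

Merged: 05:00-07:30, 08:00-09:30.
Lengths: 2 h 30 min + 1 h 30 min = 4 h.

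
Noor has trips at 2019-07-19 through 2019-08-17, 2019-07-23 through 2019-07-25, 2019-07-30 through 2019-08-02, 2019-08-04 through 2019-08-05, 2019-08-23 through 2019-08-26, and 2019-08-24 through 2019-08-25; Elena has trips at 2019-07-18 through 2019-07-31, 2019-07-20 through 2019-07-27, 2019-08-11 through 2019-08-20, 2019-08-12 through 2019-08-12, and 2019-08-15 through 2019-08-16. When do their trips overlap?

2019-07-19 through 2019-07-31, 2019-08-11 through 2019-08-17

Merge the first list: 2019-07-19 through 2019-08-17, 2019-08-23 through 2019-08-26.
Merge the second list: 2019-07-18 through 2019-07-31, 2019-08-11 through 2019-08-20.
2019-07-19 through 2019-08-17 overlaps B on 2019-07-19 through 2019-07-31, 2019-08-11 through 2019-08-17.
2019-08-23 through 2019-08-26 falls entirely outside B.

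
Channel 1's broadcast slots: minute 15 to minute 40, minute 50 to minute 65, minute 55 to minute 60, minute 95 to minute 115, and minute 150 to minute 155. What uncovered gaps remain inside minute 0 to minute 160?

minute 0 to minute 15, minute 40 to minute 50, minute 65 to minute 95, minute 115 to minute 150, minute 155 to minute 160

After merging, the occupied span is minute 15 to minute 40, minute 50 to minute 65, minute 95 to minute 115, minute 150 to minute 155.
Gaps within minute 0 to minute 160: minute 0 to minute 15, minute 40 to minute 50, minute 65 to minute 95, minute 115 to minute 150, minute 155 to minute 160.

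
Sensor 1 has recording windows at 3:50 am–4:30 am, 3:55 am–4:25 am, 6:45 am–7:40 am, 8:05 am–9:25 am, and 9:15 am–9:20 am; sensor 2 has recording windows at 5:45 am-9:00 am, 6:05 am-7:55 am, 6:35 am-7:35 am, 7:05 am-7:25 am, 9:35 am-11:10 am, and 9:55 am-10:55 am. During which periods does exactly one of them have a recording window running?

3:50 am-4:30 am, 5:45 am-6:45 am, 7:40 am-8:05 am, 9:00 am-9:25 am, 9:35 am-11:10 am

A, merged: 3:50 am-4:30 am, 6:45 am-7:40 am, 8:05 am-9:25 am.
B, merged: 5:45 am-9:00 am, 9:35 am-11:10 am.
A but not B: 3:50 am-4:30 am, 9:00 am-9:25 am.
B but not A: 5:45 am-6:45 am, 7:40 am-8:05 am, 9:35 am-11:10 am.
Combining gives A △ B.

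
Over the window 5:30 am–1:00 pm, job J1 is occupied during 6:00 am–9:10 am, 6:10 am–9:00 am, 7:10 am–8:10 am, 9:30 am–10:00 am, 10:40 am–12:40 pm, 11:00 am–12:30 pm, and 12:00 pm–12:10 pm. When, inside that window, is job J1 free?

After merging, the occupied span is 6:00 am–9:10 am, 9:30 am–10:00 am, 10:40 am–12:40 pm.
Gaps within 5:30 am–1:00 pm: 5:30 am–6:00 am, 9:10 am–9:30 am, 10:00 am–10:40 am, 12:40 pm–1:00 pm.

5:30 am–6:00 am, 9:10 am–9:30 am, 10:00 am–10:40 am, 12:40 pm–1:00 pm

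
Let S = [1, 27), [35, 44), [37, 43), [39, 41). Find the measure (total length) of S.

35

Merged: [1, 27), [35, 44).
Lengths: 26 + 9 = 35.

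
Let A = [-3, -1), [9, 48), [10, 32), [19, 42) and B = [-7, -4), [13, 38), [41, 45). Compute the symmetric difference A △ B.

[-7, -4) ∪ [-3, -1) ∪ [9, 13) ∪ [38, 41) ∪ [45, 48)

A, merged: [-3, -1), [9, 48).
A but not B: [-3, -1), [9, 13), [38, 41), [45, 48).
B but not A: [-7, -4).
Combining gives A △ B.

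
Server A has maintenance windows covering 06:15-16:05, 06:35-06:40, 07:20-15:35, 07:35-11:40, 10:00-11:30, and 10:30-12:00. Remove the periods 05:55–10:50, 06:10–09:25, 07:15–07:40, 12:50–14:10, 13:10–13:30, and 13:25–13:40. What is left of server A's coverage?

10:50–12:50, 14:10–16:05

A, merged: 06:15–16:05.
B, merged: 05:55–10:50, 12:50–14:10.
06:15–16:05 with B removed leaves 10:50–12:50, 14:10–16:05.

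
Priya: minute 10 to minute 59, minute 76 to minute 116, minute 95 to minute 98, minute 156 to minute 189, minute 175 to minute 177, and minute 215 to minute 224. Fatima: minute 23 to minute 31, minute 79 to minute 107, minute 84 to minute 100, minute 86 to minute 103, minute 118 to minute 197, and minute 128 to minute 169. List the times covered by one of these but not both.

Merge the first list: minute 10 to minute 59, minute 76 to minute 116, minute 156 to minute 189, minute 215 to minute 224.
Merge the second list: minute 23 to minute 31, minute 79 to minute 107, minute 118 to minute 197.
A \ B = minute 10 to minute 23, minute 31 to minute 59, minute 76 to minute 79, minute 107 to minute 116, minute 215 to minute 224.
B \ A = minute 118 to minute 156, minute 189 to minute 197.
Union of the two gives the symmetric difference.

minute 10 to minute 23, minute 31 to minute 59, minute 76 to minute 79, minute 107 to minute 116, minute 118 to minute 156, minute 189 to minute 197, minute 215 to minute 224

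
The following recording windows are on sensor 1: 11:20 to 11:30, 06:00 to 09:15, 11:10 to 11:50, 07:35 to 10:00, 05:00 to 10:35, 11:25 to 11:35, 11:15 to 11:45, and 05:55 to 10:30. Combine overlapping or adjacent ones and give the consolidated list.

05:00–10:35, 11:10–11:50

Sort by start: 05:00–10:35, 05:55–10:30, 06:00–09:15, 07:35–10:00, 11:10–11:50, 11:15–11:45, 11:20–11:30, 11:25–11:35.
05:55–10:30 overlaps/touches 05:00–10:35 → extend to 05:00–10:35.
06:00–09:15 overlaps/touches 05:00–10:35 → extend to 05:00–10:35.
07:35–10:00 overlaps/touches 05:00–10:35 → extend to 05:00–10:35.
11:10–11:50 is disjoint → start new block.
11:15–11:45 overlaps/touches 11:10–11:50 → extend to 11:10–11:50.
11:20–11:30 overlaps/touches 11:10–11:50 → extend to 11:10–11:50.
11:25–11:35 overlaps/touches 11:10–11:50 → extend to 11:10–11:50.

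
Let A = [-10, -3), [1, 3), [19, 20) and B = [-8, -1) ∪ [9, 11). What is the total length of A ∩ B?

5

A ∩ B = [-8, -3).
Total: 5.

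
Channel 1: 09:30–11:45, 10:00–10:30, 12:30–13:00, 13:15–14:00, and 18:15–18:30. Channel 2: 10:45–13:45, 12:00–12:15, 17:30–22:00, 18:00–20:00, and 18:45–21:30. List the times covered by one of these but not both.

First set merges to 09:30–11:45, 12:30–13:00, 13:15–14:00, 18:15–18:30.
Second set merges to 10:45–13:45, 17:30–22:00.
Only in the first: 09:30–10:45, 13:45–14:00.
Only in the second: 11:45–12:30, 13:00–13:15, 17:30–18:15, 18:30–22:00.
Together these are the periods covered by exactly one.

09:30–10:45, 11:45–12:30, 13:00–13:15, 13:45–14:00, 17:30–18:15, 18:30–22:00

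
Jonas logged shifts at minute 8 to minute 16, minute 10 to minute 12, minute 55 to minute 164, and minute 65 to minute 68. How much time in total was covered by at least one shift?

117 minutes

Merged: minute 8 to minute 16, minute 55 to minute 164.
Lengths: 8 minutes + 109 minutes = 117 minutes.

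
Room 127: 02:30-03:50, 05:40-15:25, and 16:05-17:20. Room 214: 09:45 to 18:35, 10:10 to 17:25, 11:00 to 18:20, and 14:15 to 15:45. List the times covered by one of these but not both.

B, merged: 09:45–18:35.
A but not B: 02:30–03:50, 05:40–09:45.
B but not A: 15:25–16:05, 17:20–18:35.
Combining gives A △ B.

02:30–03:50, 05:40–09:45, 15:25–16:05, 17:20–18:35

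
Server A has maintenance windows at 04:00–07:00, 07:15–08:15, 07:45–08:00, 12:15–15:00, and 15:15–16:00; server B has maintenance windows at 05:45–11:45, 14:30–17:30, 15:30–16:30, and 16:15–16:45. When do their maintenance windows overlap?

Merge the first list: 04:00–07:00, 07:15–08:15, 12:15–15:00, 15:15–16:00.
Merge the second list: 05:45–11:45, 14:30–17:30.
04:00–07:00 overlaps B on 05:45–07:00.
07:15–08:15 overlaps B on 07:15–08:15.
12:15–15:00 overlaps B on 14:30–15:00.
15:15–16:00 overlaps B on 15:15–16:00.

05:45–07:00, 07:15–08:15, 14:30–15:00, 15:15–16:00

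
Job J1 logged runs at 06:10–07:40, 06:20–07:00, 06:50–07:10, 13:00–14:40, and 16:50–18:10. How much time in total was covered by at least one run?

4 h 30 min

Merged: 06:10–07:40, 13:00–14:40, 16:50–18:10.
Lengths: 1 h 30 min + 1 h 40 min + 1 h 20 min = 4 h 30 min.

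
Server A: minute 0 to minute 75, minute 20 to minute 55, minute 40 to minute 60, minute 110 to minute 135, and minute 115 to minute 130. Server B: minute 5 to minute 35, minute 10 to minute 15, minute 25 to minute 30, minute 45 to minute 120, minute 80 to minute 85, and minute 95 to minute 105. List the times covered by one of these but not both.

First set merges to minute 0 to minute 75, minute 110 to minute 135.
Second set merges to minute 5 to minute 35, minute 45 to minute 120.
A but not B: minute 0 to minute 5, minute 35 to minute 45, minute 120 to minute 135.
B but not A: minute 75 to minute 110.
Combining gives A △ B.

minute 0 to minute 5, minute 35 to minute 45, minute 75 to minute 110, minute 120 to minute 135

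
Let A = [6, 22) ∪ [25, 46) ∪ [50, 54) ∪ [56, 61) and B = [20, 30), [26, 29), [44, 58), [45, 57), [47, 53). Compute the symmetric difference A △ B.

Second set merges to [20, 30), [44, 58).
A \ B = [6, 20), [30, 44), [58, 61).
B \ A = [22, 25), [46, 50), [54, 56).
Union of the two gives the symmetric difference.

[6, 20) ∪ [22, 25) ∪ [30, 44) ∪ [46, 50) ∪ [54, 56) ∪ [58, 61)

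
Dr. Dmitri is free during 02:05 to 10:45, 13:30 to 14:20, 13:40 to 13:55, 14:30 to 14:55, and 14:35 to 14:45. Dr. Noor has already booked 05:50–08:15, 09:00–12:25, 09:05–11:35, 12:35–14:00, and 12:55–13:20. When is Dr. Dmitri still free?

A, merged: 02:05-10:45, 13:30-14:20, 14:30-14:55.
B, merged: 05:50-08:15, 09:00-12:25, 12:35-14:00.
02:05-10:45 minus B → 02:05-05:50, 08:15-09:00.
13:30-14:20 minus B → 14:00-14:20.
14:30-14:55: no B overlap → unchanged.

02:05-05:50, 08:15-09:00, 14:00-14:20, 14:30-14:55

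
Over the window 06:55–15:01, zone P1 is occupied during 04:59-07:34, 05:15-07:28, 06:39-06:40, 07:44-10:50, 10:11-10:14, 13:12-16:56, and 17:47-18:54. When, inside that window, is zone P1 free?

07:34-07:44, 10:50-13:12

Covered (merged): 04:59-07:34, 07:44-10:50, 13:12-16:56, 17:47-18:54.
Gaps within 06:55-15:01: 07:34-07:44, 10:50-13:12.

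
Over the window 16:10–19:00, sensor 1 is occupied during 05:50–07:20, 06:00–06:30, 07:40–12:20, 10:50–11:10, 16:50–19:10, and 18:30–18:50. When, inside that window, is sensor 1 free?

The merged coverage is 05:50–07:20, 07:40–12:20, 16:50–19:10.
Gaps within 16:10–19:00: 16:10–16:50.

16:10–16:50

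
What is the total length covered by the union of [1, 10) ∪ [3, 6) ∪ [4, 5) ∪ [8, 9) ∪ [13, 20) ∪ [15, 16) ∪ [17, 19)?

16

Merged: [1, 10), [13, 20).
Lengths: 9 + 7 = 16.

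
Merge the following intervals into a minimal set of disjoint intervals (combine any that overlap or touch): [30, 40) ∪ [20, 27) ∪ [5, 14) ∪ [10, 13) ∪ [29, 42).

[5, 14) ∪ [20, 27) ∪ [29, 42)

Sort by start: [5, 14), [10, 13), [20, 27), [29, 42), [30, 40).
[10, 13) overlaps/touches [5, 14) → extend to [5, 14).
[20, 27) is disjoint → start new block.
[29, 42) is disjoint → start new block.
[30, 40) overlaps/touches [29, 42) → extend to [29, 42).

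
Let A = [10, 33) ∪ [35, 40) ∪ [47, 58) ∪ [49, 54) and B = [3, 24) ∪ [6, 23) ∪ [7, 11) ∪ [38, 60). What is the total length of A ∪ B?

First set merges to [10, 33), [35, 40), [47, 58).
Second set merges to [3, 24), [38, 60).
A ∪ B = [3, 33), [35, 60).
Total: 30 + 25 = 55.

55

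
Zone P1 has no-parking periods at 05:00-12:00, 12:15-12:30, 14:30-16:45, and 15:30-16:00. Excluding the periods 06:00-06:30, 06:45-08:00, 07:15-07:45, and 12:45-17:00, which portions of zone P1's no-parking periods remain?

05:00–06:00, 06:30–06:45, 08:00–12:00, 12:15–12:30

Merge the first list: 05:00–12:00, 12:15–12:30, 14:30–16:45.
Merge the second list: 06:00–06:30, 06:45–08:00, 12:45–17:00.
05:00–12:00 \ B = 05:00–06:00, 06:30–06:45, 08:00–12:00.
12:15–12:30: nothing removed.
14:30–16:45: entirely removed.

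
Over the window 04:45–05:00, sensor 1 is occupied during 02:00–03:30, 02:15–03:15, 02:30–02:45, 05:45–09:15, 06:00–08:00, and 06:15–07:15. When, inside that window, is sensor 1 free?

04:45–05:00

Covered (merged): 02:00–03:30, 05:45–09:15.
Gaps within 04:45–05:00: 04:45–05:00.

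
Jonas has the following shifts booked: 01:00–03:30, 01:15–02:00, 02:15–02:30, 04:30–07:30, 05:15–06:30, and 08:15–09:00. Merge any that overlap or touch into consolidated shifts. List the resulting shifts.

01:00–03:30, 04:30–07:30, 08:15–09:00

01:15–02:00 overlaps/touches 01:00–03:30 → extend to 01:00–03:30.
02:15–02:30 overlaps/touches 01:00–03:30 → extend to 01:00–03:30.
04:30–07:30 is disjoint → start new block.
05:15–06:30 overlaps/touches 04:30–07:30 → extend to 04:30–07:30.
08:15–09:00 is disjoint → start new block.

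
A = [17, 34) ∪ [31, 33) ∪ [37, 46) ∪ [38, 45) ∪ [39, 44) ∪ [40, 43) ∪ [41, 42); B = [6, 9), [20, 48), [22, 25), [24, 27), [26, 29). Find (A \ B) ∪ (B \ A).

First set merges to [17, 34), [37, 46).
Second set merges to [6, 9), [20, 48).
A but not B: [17, 20).
B but not A: [6, 9), [34, 37), [46, 48).
Combining gives A △ B.

[6, 9) ∪ [17, 20) ∪ [34, 37) ∪ [46, 48)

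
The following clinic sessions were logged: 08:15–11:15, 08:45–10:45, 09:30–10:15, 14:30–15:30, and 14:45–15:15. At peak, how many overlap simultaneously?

Walk the sorted start/end points keeping a running depth.
The depth first hits 3 at 09:30.

3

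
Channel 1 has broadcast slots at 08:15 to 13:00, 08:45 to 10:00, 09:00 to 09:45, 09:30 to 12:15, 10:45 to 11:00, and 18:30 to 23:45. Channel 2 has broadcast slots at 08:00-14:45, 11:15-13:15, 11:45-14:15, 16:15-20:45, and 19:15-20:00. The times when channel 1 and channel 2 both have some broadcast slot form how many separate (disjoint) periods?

2

First set merges to 08:15–13:00, 18:30–23:45.
Second set merges to 08:00–14:45, 16:15–20:45.
A ∩ B = 08:15–13:00, 18:30–20:45.
That is 2 disjoint pieces.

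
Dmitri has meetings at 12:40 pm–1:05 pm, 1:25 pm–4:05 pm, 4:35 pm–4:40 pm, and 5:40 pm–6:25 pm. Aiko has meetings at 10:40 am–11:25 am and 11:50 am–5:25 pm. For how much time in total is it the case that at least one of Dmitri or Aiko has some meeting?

7 h 5 min

A ∪ B = 10:40 am-11:25 am, 11:50 am-5:25 pm, 5:40 pm-6:25 pm.
Total: 45 min + 5 h 35 min + 45 min = 7 h 5 min.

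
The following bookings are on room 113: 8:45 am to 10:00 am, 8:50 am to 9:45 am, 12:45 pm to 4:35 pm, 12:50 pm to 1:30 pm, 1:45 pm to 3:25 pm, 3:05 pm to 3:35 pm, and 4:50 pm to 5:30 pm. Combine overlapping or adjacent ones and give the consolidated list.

8:50 am-9:45 am overlaps/touches 8:45 am-10:00 am → extend to 8:45 am-10:00 am.
12:45 pm-4:35 pm is disjoint → start new block.
12:50 pm-1:30 pm overlaps/touches 12:45 pm-4:35 pm → extend to 12:45 pm-4:35 pm.
1:45 pm-3:25 pm overlaps/touches 12:45 pm-4:35 pm → extend to 12:45 pm-4:35 pm.
3:05 pm-3:35 pm overlaps/touches 12:45 pm-4:35 pm → extend to 12:45 pm-4:35 pm.
4:50 pm-5:30 pm is disjoint → start new block.

8:45 am-10:00 am, 12:45 pm-4:35 pm, 4:50 pm-5:30 pm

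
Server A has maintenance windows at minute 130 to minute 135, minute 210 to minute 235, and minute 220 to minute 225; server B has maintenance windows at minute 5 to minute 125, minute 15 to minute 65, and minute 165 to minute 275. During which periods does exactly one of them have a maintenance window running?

First set merges to minute 130 to minute 135, minute 210 to minute 235.
Second set merges to minute 5 to minute 125, minute 165 to minute 275.
A but not B: minute 130 to minute 135.
B but not A: minute 5 to minute 125, minute 165 to minute 210, minute 235 to minute 275.
Combining gives A △ B.

minute 5 to minute 125, minute 130 to minute 135, minute 165 to minute 210, minute 235 to minute 275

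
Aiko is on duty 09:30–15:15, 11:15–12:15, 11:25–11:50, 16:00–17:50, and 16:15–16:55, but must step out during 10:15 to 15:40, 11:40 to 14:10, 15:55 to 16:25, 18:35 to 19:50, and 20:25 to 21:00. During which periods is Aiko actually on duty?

A, merged: 09:30–15:15, 16:00–17:50.
B, merged: 10:15–15:40, 15:55–16:25, 18:35–19:50, 20:25–21:00.
09:30–15:15 \ B = 09:30–10:15.
16:00–17:50 \ B = 16:25–17:50.

09:30–10:15, 16:25–17:50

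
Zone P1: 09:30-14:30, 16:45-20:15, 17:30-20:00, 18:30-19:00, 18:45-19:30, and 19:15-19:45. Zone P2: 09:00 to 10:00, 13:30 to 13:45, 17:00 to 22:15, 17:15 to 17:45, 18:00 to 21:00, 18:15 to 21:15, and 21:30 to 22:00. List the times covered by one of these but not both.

09:00–09:30, 10:00–13:30, 13:45–14:30, 16:45–17:00, 20:15–22:15

Merge the first list: 09:30–14:30, 16:45–20:15.
Merge the second list: 09:00–10:00, 13:30–13:45, 17:00–22:15.
A \ B = 10:00–13:30, 13:45–14:30, 16:45–17:00.
B \ A = 09:00–09:30, 20:15–22:15.
Union of the two gives the symmetric difference.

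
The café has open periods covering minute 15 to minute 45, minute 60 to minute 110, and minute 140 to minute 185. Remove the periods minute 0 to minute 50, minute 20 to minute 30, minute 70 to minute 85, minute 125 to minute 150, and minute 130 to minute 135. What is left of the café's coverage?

minute 60 to minute 70, minute 85 to minute 110, minute 150 to minute 185

Merge the second list: minute 0 to minute 50, minute 70 to minute 85, minute 125 to minute 150.
minute 15 to minute 45 lies entirely inside B → drops out.
minute 60 to minute 110 with B removed leaves minute 60 to minute 70, minute 85 to minute 110.
minute 140 to minute 185 with B removed leaves minute 150 to minute 185.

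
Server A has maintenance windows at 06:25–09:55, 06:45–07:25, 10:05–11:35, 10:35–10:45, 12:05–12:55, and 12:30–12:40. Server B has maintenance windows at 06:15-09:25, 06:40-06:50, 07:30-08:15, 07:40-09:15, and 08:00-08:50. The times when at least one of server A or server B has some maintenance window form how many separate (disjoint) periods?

3

Merge the first list: 06:25–09:55, 10:05–11:35, 12:05–12:55.
Merge the second list: 06:15–09:25.
A ∪ B = 06:15–09:55, 10:05–11:35, 12:05–12:55.
That is 3 disjoint pieces.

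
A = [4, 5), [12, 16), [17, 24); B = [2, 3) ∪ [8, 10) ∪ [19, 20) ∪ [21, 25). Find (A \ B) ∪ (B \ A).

Only in the first: [4, 5), [12, 16), [17, 19), [20, 21).
Only in the second: [2, 3), [8, 10), [24, 25).
Together these are the periods covered by exactly one.

[2, 3) ∪ [4, 5) ∪ [8, 10) ∪ [12, 16) ∪ [17, 19) ∪ [20, 21) ∪ [24, 25)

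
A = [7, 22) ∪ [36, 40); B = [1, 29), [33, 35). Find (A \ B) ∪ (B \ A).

A \ B = [36, 40).
B \ A = [1, 7), [22, 29), [33, 35).
Union of the two gives the symmetric difference.

[1, 7) ∪ [22, 29) ∪ [33, 35) ∪ [36, 40)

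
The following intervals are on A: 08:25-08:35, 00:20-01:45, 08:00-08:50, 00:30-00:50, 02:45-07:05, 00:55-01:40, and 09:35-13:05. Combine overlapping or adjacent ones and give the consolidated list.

Sort by start: 00:20–01:45, 00:30–00:50, 00:55–01:40, 02:45–07:05, 08:00–08:50, 08:25–08:35, 09:35–13:05.
00:30–00:50 overlaps/touches 00:20–01:45 → extend to 00:20–01:45.
00:55–01:40 overlaps/touches 00:20–01:45 → extend to 00:20–01:45.
02:45–07:05 is disjoint → start new block.
08:00–08:50 is disjoint → start new block.
08:25–08:35 overlaps/touches 08:00–08:50 → extend to 08:00–08:50.
09:35–13:05 is disjoint → start new block.

00:20–01:45, 02:45–07:05, 08:00–08:50, 09:35–13:05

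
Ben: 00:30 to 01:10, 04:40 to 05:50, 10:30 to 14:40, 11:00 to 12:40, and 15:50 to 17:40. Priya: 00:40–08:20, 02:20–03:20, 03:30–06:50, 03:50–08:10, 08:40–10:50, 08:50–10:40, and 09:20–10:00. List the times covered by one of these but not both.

00:30-00:40, 01:10-04:40, 05:50-08:20, 08:40-10:30, 10:50-14:40, 15:50-17:40

First set merges to 00:30-01:10, 04:40-05:50, 10:30-14:40, 15:50-17:40.
Second set merges to 00:40-08:20, 08:40-10:50.
A \ B = 00:30-00:40, 10:50-14:40, 15:50-17:40.
B \ A = 01:10-04:40, 05:50-08:20, 08:40-10:30.
Union of the two gives the symmetric difference.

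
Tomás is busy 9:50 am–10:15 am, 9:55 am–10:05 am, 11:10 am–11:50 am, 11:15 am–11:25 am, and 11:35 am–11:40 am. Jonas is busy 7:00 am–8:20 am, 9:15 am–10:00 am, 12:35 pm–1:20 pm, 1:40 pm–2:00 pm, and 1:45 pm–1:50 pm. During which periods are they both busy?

9:50 am-10:00 am

A, merged: 9:50 am-10:15 am, 11:10 am-11:50 am.
B, merged: 7:00 am-8:20 am, 9:15 am-10:00 am, 12:35 pm-1:20 pm, 1:40 pm-2:00 pm.
9:50 am-10:15 am ∩ B → 9:50 am-10:00 am.
11:10 am-11:50 am meets no B interval.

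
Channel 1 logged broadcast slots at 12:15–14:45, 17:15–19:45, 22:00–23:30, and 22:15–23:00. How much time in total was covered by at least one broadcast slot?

6 h 30 min

Merged: 12:15–14:45, 17:15–19:45, 22:00–23:30.
Lengths: 2 h 30 min + 2 h 30 min + 1 h 30 min = 6 h 30 min.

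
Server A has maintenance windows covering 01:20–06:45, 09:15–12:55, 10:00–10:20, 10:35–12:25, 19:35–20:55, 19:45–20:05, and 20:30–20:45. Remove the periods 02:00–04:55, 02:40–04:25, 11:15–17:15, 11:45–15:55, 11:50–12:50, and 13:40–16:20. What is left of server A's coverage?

01:20–02:00, 04:55–06:45, 09:15–11:15, 19:35–20:55

First set merges to 01:20–06:45, 09:15–12:55, 19:35–20:55.
Second set merges to 02:00–04:55, 11:15–17:15.
01:20–06:45 minus B → 01:20–02:00, 04:55–06:45.
09:15–12:55 minus B → 09:15–11:15.
19:35–20:55: no B overlap → unchanged.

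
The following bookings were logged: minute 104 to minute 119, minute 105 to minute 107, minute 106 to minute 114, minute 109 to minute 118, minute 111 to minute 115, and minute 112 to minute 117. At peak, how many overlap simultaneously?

5

Walk the sorted start/end points keeping a running depth.
The depth first hits 5 at minute 112.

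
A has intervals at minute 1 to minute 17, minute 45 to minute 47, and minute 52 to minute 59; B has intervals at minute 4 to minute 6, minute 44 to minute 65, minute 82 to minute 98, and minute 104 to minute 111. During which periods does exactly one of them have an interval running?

minute 1 to minute 4, minute 6 to minute 17, minute 44 to minute 45, minute 47 to minute 52, minute 59 to minute 65, minute 82 to minute 98, minute 104 to minute 111

A \ B = minute 1 to minute 4, minute 6 to minute 17.
B \ A = minute 44 to minute 45, minute 47 to minute 52, minute 59 to minute 65, minute 82 to minute 98, minute 104 to minute 111.
Union of the two gives the symmetric difference.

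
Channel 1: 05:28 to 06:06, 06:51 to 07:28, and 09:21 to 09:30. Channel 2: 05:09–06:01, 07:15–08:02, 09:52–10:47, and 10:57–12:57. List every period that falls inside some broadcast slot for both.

05:28–06:06 meets the second set on 05:28–06:01.
06:51–07:28 meets the second set on 07:15–07:28.
09:21–09:30: no overlap with the second set.

05:28–06:01, 07:15–07:28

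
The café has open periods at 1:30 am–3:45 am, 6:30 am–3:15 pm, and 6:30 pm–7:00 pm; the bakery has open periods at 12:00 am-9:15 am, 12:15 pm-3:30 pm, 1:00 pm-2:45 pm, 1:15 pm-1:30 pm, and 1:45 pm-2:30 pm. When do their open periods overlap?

1:30 am–3:45 am, 6:30 am–9:15 am, 12:15 pm–3:15 pm

Merge the second list: 12:00 am–9:15 am, 12:15 pm–3:30 pm.
1:30 am–3:45 am overlaps B on 1:30 am–3:45 am.
6:30 am–3:15 pm overlaps B on 6:30 am–9:15 am, 12:15 pm–3:15 pm.
6:30 pm–7:00 pm falls entirely outside B.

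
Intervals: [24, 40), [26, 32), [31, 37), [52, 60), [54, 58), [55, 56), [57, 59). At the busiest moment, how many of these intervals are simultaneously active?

3

At 31, 3 of the intervals are simultaneously active.
No point has more.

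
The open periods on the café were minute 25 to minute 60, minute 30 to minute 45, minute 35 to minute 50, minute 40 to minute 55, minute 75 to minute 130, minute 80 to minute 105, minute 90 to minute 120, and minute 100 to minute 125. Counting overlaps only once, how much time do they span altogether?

Merged: minute 25 to minute 60, minute 75 to minute 130.
Lengths: 35 minutes + 55 minutes = 90 minutes.

90 minutes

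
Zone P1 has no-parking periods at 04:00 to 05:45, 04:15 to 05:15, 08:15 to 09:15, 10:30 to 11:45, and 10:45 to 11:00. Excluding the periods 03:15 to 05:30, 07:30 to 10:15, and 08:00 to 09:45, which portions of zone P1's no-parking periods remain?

05:30–05:45, 10:30–11:45

Merge the first list: 04:00–05:45, 08:15–09:15, 10:30–11:45.
Merge the second list: 03:15–05:30, 07:30–10:15.
04:00–05:45 \ B = 05:30–05:45.
08:15–09:15: entirely removed.
10:30–11:45: nothing removed.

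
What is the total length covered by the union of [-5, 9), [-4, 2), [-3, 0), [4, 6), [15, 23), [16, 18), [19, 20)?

Merged: [-5, 9), [15, 23).
Lengths: 14 + 8 = 22.

22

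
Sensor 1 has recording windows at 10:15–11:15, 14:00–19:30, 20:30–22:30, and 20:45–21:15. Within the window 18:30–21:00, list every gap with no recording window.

19:30–20:30

The merged coverage is 10:15–11:15, 14:00–19:30, 20:30–22:30.
Complement within 18:30–21:00: 19:30–20:30.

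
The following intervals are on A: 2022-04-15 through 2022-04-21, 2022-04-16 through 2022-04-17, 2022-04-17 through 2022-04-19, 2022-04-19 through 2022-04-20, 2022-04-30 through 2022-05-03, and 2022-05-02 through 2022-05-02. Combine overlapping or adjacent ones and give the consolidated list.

2022-04-15 through 2022-04-21, 2022-04-30 through 2022-05-03

2022-04-16 through 2022-04-17 overlaps/touches 2022-04-15 through 2022-04-21 → extend to 2022-04-15 through 2022-04-21.
2022-04-17 through 2022-04-19 overlaps/touches 2022-04-15 through 2022-04-21 → extend to 2022-04-15 through 2022-04-21.
2022-04-19 through 2022-04-20 overlaps/touches 2022-04-15 through 2022-04-21 → extend to 2022-04-15 through 2022-04-21.
2022-04-30 through 2022-05-03 is disjoint → start new block.
2022-05-02 through 2022-05-02 overlaps/touches 2022-04-30 through 2022-05-03 → extend to 2022-04-30 through 2022-05-03.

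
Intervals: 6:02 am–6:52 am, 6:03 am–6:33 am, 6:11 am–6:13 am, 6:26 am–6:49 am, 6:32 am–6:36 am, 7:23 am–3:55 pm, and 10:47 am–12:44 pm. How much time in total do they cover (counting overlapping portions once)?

Merged: 6:02 am–6:52 am, 7:23 am–3:55 pm.
Lengths: 50 min + 8 h 32 min = 9 h 22 min.

9 h 22 min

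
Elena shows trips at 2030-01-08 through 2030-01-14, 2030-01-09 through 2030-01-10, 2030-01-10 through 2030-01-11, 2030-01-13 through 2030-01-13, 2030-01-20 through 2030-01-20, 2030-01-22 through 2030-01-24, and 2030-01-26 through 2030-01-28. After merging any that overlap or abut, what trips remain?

2030-01-09 through 2030-01-10 overlaps/touches 2030-01-08 through 2030-01-14 → extend to 2030-01-08 through 2030-01-14.
2030-01-10 through 2030-01-11 overlaps/touches 2030-01-08 through 2030-01-14 → extend to 2030-01-08 through 2030-01-14.
2030-01-13 through 2030-01-13 overlaps/touches 2030-01-08 through 2030-01-14 → extend to 2030-01-08 through 2030-01-14.
2030-01-20 through 2030-01-20 is disjoint → start new block.
2030-01-22 through 2030-01-24 is disjoint → start new block.
2030-01-26 through 2030-01-28 is disjoint → start new block.

2030-01-08 through 2030-01-14, 2030-01-20 through 2030-01-20, 2030-01-22 through 2030-01-24, 2030-01-26 through 2030-01-28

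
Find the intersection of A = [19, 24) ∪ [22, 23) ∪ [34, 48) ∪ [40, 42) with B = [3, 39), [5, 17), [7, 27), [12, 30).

[19, 24) ∪ [34, 39)

Merge the first list: [19, 24), [34, 48).
Merge the second list: [3, 39).
[19, 24) overlaps B on [19, 24).
[34, 48) overlaps B on [34, 39).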